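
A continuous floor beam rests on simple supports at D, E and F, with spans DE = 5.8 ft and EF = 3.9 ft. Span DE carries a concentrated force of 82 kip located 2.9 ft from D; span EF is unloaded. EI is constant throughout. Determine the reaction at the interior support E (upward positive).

Insert a hinge at E; M_E is the redundant, and each span becomes simply supported.
End slopes at the hinge E, treating each span as simply supported:
  span DE: point load 82 at a = 2.9: Pab(L + a)/(6LEI) = 172.4/EI
  relative rotation θ_0 = (172.4 + 0)/EI = 172.4/EI
A unit hogging moment at E produces rotation L₁/(3EI) + L₂/(3EI) = 3.233/EI.
Slope continuity at E: θ_0 = M_E·3.233/EI, so M_E = 172.4/3.233 = 53.32 kip·ft (hogging).
Span DE, ΣM about D with M_E applied at E: R_E^{DE}·5.8 = 237.8 + 53.32, so R_E^{DE} = 50.19 kip and R_D = 82 − 50.19 = 31.81 kip.
Span EF, ΣM about F: R_E^{EF}·3.9 = 0 + 53.32, so R_E^{EF} = 13.67 kip and R_F = 0 − 13.67 = -13.67 kip.
R_E = 50.19 + 13.67 = 63.87 kip.

R_E = 63.87 kip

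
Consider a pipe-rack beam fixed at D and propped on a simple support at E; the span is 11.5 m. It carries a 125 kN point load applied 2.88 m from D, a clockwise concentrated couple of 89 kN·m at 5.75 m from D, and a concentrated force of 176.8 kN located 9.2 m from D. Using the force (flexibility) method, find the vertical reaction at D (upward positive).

Remove the prop at E; the released (primary) structure is a cantilever built in at D.
Downward deflection at the released point E due to the loads:
  point load 125 at a = 2.88: Pa²(3L − a)/(6EI) = 5464/EI
  clockwise couple 89 at a = 5.75: M₀a(2L − a)/(2EI) = 4414/EI
  point load 176.8 at a = 9.2: Pa²(3L − a)/(6EI) = 63100/EI
  δ_0 = 72977/EI
Flexibility coefficient — unit upward force at E: δ_{EE} = L³/(3EI) = 507/EI.
The prop prevents deflection at E: R_E = δ_0/δ_{EE} = 72977/507 = 144 kN.
Vertical equilibrium: R_D = ΣP − R_E = 301.8 − 144 = 157.8 kN.

R_D = 157.8 kN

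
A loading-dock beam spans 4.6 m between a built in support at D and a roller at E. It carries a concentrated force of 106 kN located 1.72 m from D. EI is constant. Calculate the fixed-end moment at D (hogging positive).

M_D = 92.81 kN·m

Choose R_E as the redundant. The primary structure is the cantilever fixed at D.
Primary-structure tip deflection at E by superposition:
  point load 106 at a = 1.72: Pa²(3L − a)/(6EI) = 631.4/EI
Flexibility coefficient — unit upward force at E: δ_{EE} = L³/(3EI) = 32.45/EI.
Compatibility at E: δ_0 − R_E·δ_{EE} = 0, so R_E = 631.4/32.45 = 19.46 kN.
Moment equilibrium about D: M_D = Σ(load moments about D) − R_E·L = 182.3 − 19.46×4.6 = 92.81 kN·m.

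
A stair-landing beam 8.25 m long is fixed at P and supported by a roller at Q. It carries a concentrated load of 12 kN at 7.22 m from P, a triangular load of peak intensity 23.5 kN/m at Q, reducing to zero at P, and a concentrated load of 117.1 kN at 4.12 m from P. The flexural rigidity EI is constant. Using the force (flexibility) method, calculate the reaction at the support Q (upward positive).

R_Q = 99.59 kN

Choose R_Q as the redundant. The primary structure is the cantilever fixed at P.
Free-end deflection of the primary structure under the applied loading (downward +):
  point load 12 at a = 7.22: Pa²(3L − a)/(6EI) = 1828/EI
  triangular load, peak 23.5 at the free end: 11w₀L⁴/(120EI) = 9979/EI
  point load 117.1 at a = 4.12: Pa²(3L − a)/(6EI) = 6834/EI
  δ_0 = 18641/EI
Tip deflection under a unit load at Q: L³/(3EI) = 187.2/EI.
Compatibility at Q: δ_0 − R_Q·δ_{QQ} = 0, so R_Q = 18641/187.2 = 99.59 kN.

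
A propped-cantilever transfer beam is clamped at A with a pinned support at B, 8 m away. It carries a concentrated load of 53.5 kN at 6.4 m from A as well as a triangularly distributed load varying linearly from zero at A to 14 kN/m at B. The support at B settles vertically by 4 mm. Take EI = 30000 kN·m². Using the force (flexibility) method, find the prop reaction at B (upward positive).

Choose R_B as the redundant. The primary structure is the cantilever fixed at A.
Free-end deflection of the primary structure under the applied loading (downward +):
  point load 53.5 at a = 6.4: Pa²(3L − a)/(6EI) = 6428/EI
  triangular load, peak 14 at the free end: 11w₀L⁴/(120EI) = 5257/EI
  δ_0 = 11685/EI
Tip deflection under a unit load at B: L³/(3EI) = 170.7/EI.
With EI = 30000 kN·m²: δ_0 = 0.38948 m and δ_{BB} = 0.005689 m/kN.
Compatibility — the beam at B must follow the support down by 0.004 m: δ_0 − R_B·δ_{BB} = 0.004, so R_B = (0.38948 − 0.004)/0.005689 = 67.76 kN.

R_B = 67.76 kN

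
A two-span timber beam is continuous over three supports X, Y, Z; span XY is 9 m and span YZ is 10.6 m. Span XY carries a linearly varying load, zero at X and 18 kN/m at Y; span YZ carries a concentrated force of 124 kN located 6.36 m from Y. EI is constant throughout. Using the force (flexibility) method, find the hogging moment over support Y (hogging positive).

M_Y = 164.1 kN·m

Release continuity at Y by inserting a hinge; the redundant is the internal moment M_Y. The primary structure is two simply-supported spans XY and YZ.
Rotations at Y on the released spans (each span's end-slope, ×1/EI):
  span XY: triangular load, peak 18: w₀L³/(45EI) = 291.6/EI
  span YZ: point load 124 at a = 6.36: Pab(L + b)/(6LEI) = 780.2/EI
  relative rotation θ_0 = (291.6 + 780.2)/EI = 1072/EI
A unit hogging moment at Y produces rotation L₁/(3EI) + L₂/(3EI) = 6.533/EI.
Slope continuity at Y: θ_0 = M_Y·6.533/EI, so M_Y = 1072/6.533 = 164.1 kN·m (hogging).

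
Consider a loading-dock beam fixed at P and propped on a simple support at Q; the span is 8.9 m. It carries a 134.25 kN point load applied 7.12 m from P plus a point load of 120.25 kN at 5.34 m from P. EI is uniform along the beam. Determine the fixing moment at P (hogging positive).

M_P = 294.5 kN·m

Take the reaction at Q as the redundant and release it; the primary structure is a cantilever fixed at P.
Free-end deflection of the primary structure under the applied loading (downward +):
  point load 134.25 at a = 7.12: Pa²(3L − a)/(6EI) = 22209/EI
  point load 120.25 at a = 5.34: Pa²(3L − a)/(6EI) = 12207/EI
  δ_0 = 34417/EI
Tip deflection under a unit load at Q: L³/(3EI) = 235/EI.
Compatibility at Q: δ_0 − R_Q·δ_{QQ} = 0, so R_Q = 34417/235 = 146.5 kN.
Moment equilibrium about P: M_P = Σ(load moments about P) − R_Q·L = 1598 − 146.5×8.9 = 294.5 kN·m.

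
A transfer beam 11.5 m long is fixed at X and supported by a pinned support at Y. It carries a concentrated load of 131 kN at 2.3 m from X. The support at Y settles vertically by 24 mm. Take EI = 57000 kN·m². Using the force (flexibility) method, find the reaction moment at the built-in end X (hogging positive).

M_X = 248 kN·m

Choose R_Y as the redundant. The primary structure is the cantilever fixed at X.
Primary-structure tip deflection at Y by superposition:
  point load 131 at a = 2.3: Pa²(3L − a)/(6EI) = 3719/EI
Flexibility coefficient — unit upward force at Y: δ_{YY} = L³/(3EI) = 507/EI.
With EI = 57000 kN·m²: δ_0 = 0.065246 m and δ_{YY} = 0.008894 m/kN.
Compatibility — the beam at Y must follow the support down by 0.024 m: δ_0 − R_Y·δ_{YY} = 0.024, so R_Y = (0.065246 − 0.024)/0.008894 = 4.638 kN.
Moment equilibrium about X: M_X = Σ(load moments about X) − R_Y·L = 301.3 − 4.638×11.5 = 248 kN·m.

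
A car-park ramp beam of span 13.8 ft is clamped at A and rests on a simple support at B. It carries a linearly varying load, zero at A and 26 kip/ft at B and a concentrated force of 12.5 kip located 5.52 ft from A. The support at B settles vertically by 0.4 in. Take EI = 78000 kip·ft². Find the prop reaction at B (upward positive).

R_B = 98.3 kip

Choose R_B as the redundant. The primary structure is the cantilever fixed at A.
Downward deflection at the released point B due to the loads:
  triangular load, peak 26 at the free end: 11w₀L⁴/(120EI) = 86437/EI
  point load 12.5 at a = 5.52: Pa²(3L − a)/(6EI) = 2278/EI
  δ_0 = 88715/EI
Tip deflection under a unit load at B: L³/(3EI) = 876/EI.
With EI = 78000 kip·ft²: δ_0 = 1.1374 ft and δ_{BB} = 0.011231 ft/kip.
Compatibility — the beam at B must follow the support down by 0.03333 ft: δ_0 − R_B·δ_{BB} = 0.03333, so R_B = (1.1374 − 0.03333)/0.011231 = 98.3 kip.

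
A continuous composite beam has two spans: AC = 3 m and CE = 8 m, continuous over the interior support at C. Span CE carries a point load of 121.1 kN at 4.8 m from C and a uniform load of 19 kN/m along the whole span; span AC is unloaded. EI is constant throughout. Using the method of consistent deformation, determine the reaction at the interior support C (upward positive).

R_C = 229.4 kN

Release continuity at C by inserting a hinge; the redundant is the internal moment M_C. The primary structure is two simply-supported spans AC and CE.
Rotations at C on the released spans (each span's end-slope, ×1/EI):
  span CE: point load 121.1 at a = 4.8: Pab(L + b)/(6LEI) = 434/EI
  span CE: UDL 19: wL³/(24EI) = 405.3/EI
  relative rotation θ_0 = (0 + 839.4)/EI = 839.4/EI
A unit hogging moment at C produces rotation L₁/(3EI) + L₂/(3EI) = 3.667/EI.
Slope continuity at C: θ_0 = M_C·3.667/EI, so M_C = 839.4/3.667 = 228.9 kN·m (hogging).
Span AC, ΣM about A with M_C applied at C: R_C^{AC}·3 = 0 + 228.9, so R_C^{AC} = 76.31 kN and R_A = 0 − 76.31 = -76.31 kN.
Span CE, ΣM about E: R_C^{CE}·8 = 995.5 + 228.9, so R_C^{CE} = 153.1 kN and R_E = 273.1 − 153.1 = 120 kN.
R_C = 76.31 + 153.1 = 229.4 kN.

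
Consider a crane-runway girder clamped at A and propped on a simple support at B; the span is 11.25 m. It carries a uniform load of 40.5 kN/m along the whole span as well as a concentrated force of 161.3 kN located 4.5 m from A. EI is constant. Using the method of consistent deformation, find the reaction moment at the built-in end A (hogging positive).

M_A = 989.1 kN·m

Remove the prop at B; the released (primary) structure is a cantilever built in at A.
Deflection at B on the released cantilever, summing each load's contribution:
  UDL 40.5: wL⁴/(8EI) = 81091/EI
  point load 161.3 at a = 4.5: Pa²(3L − a)/(6EI) = 15923/EI
  δ_0 = 97015/EI
Flexibility coefficient — unit upward force at B: δ_{BB} = L³/(3EI) = 474.6/EI.
The prop prevents deflection at B: R_B = δ_0/δ_{BB} = 97015/474.6 = 204.4 kN.
Moment equilibrium about A: M_A = Σ(load moments about A) − R_B·L = 3289 − 204.4×11.25 = 989.1 kN·m.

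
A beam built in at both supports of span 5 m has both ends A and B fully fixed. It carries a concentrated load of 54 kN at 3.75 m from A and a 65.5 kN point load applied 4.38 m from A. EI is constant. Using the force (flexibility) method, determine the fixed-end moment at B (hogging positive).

M_B = 69.13 kN·m

Release both end moments; the primary structure is a simply-supported span AB with redundants M_A and M_B.
Simple-span end rotations at A and B under the given loads:
  at A: point load 54 at a = 3.75: Pab(L + b)/(6LEI) = 52.73/EI
  at B: point load 54 at a = 3.75: Pab(L + a)/(6LEI) = 73.83/EI
  at A: point load 65.5 at a = 4.38: Pab(L + b)/(6LEI) = 33.32/EI
  at B: point load 65.5 at a = 4.38: Pab(L + a)/(6LEI) = 55.61/EI
  θ_A0 = 86.06/EI,  θ_B0 = 129.4/EI
Flexibility coefficients: a unit moment at one end gives L/(3EI) there and L/(6EI) at the far end, so f₁₁ = f₂₂ = 1.667/EI and f₁₂ = f₂₁ = 0.8333/EI.
Compatibility — zero rotation at each built-in end:
  1.667 M_A + 0.8333 M_B = 86.06
  0.8333 M_A + 1.667 M_B = 129.4
Solving the pair gives M_A = 17.07 kN·m and M_B = 69.13 kN·m (hogging).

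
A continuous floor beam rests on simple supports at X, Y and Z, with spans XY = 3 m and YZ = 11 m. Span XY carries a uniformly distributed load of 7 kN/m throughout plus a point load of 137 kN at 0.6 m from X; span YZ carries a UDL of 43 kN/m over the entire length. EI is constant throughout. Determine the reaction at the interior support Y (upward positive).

Insert a hinge at Y; M_Y is the redundant, and each span becomes simply supported.
End slopes at the hinge Y, treating each span as simply supported:
  span XY: UDL 7: wL³/(24EI) = 7.875/EI
  span XY: point load 137 at a = 0.6: Pab(L + a)/(6LEI) = 39.46/EI
  span YZ: UDL 43: wL³/(24EI) = 2385/EI
  relative rotation θ_0 = (47.33 + 2385)/EI = 2432/EI
A unit hogging moment at Y produces rotation L₁/(3EI) + L₂/(3EI) = 4.667/EI.
Compatibility: M_Y·(L₁+L₂)/(3EI) = θ_0, giving M_Y = 521.2 kN·m (hogging).
Span XY, ΣM about X with M_Y applied at Y: R_Y^{XY}·3 = 113.7 + 521.2, so R_Y^{XY} = 211.6 kN and R_X = 158 − 211.6 = -53.62 kN.
Span YZ, ΣM about Z: R_Y^{YZ}·11 = 2602 + 521.2, so R_Y^{YZ} = 283.9 kN and R_Z = 473 − 283.9 = 189.1 kN.
R_Y = 211.6 + 283.9 = 495.5 kN.

R_Y = 495.5 kN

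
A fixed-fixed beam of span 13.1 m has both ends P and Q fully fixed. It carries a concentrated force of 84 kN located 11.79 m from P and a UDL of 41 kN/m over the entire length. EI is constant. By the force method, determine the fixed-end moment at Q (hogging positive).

M_Q = 675.5 kN·m

Take the two fixed-end moments M_P, M_Q as redundants; the released structure is the simple span PQ.
Simple-span end rotations at P and Q under the given loads:
  at P: point load 84 at a = 11.79: Pab(L + b)/(6LEI) = 237.9/EI
  at Q: point load 84 at a = 11.79: Pab(L + a)/(6LEI) = 410.8/EI
  at P: UDL 41: wL³/(24EI) = 3840/EI
  at Q: UDL 41: wL³/(24EI) = 3840/EI
  θ_P0 = 4078/EI,  θ_Q0 = 4251/EI
Flexibility coefficients: a unit moment at one end gives L/(3EI) there and L/(6EI) at the far end, so f₁₁ = f₂₂ = 4.367/EI and f₁₂ = f₂₁ = 2.183/EI.
Compatibility — zero rotation at each built-in end:
  4.367 M_P + 2.183 M_Q = 4078
  2.183 M_P + 4.367 M_Q = 4251
Solving the pair gives M_P = 596.2 kN·m and M_Q = 675.5 kN·m (hogging).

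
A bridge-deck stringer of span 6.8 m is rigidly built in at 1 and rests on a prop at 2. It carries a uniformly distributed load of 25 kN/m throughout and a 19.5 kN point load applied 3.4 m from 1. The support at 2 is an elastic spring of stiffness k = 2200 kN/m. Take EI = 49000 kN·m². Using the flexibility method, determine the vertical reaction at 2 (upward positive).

Take the reaction at 2 as the redundant and release it; the primary structure is a cantilever fixed at 1.
Free-end deflection of the primary structure under the applied loading (downward +):
  UDL 25: wL⁴/(8EI) = 6682/EI
  point load 19.5 at a = 3.4: Pa²(3L − a)/(6EI) = 638.7/EI
  δ_0 = 7320/EI
Tip deflection under a unit load at 2: L³/(3EI) = 104.8/EI.
With EI = 49000 kN·m²: δ_0 = 0.1494 m and δ_{22} = 0.002139 m/kN.
Compatibility — the spring shortens by R_2/k under the reaction it provides: δ_0 − R_2·δ_{22} = R_2/k. With 1/k = 0.000455 m/kN, R_2 = δ_0 / (δ_{22} + 1/k) = 0.1494 / (0.002139 + 0.000455) = 57.6 kN.

R_2 = 57.6 kN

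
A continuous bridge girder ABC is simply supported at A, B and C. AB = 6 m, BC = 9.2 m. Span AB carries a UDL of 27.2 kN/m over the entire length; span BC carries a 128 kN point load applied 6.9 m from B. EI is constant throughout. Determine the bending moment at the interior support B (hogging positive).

M_B = 131.8 kN·m

Release continuity at B by inserting a hinge; the redundant is the internal moment M_B. The primary structure is two simply-supported spans AB and BC.
Rotations at B on the released spans (each span's end-slope, ×1/EI):
  span AB: UDL 27.2: wL³/(24EI) = 244.8/EI
  span BC: point load 128 at a = 6.9: Pab(L + b)/(6LEI) = 423.2/EI
  relative rotation θ_0 = (244.8 + 423.2)/EI = 668/EI
A unit hogging moment at B produces rotation L₁/(3EI) + L₂/(3EI) = 5.067/EI.
Slope continuity at B: θ_0 = M_B·5.067/EI, so M_B = 668/5.067 = 131.8 kN·m (hogging).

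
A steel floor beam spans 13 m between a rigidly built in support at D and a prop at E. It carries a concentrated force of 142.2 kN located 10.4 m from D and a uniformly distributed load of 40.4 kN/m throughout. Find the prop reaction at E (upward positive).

R_E = 297.1 kN

Release the roller at E. Primary structure: cantilever fixed at D.
Deflection at E on the released cantilever, summing each load's contribution:
  point load 142.2 at a = 10.4: Pa²(3L − a)/(6EI) = 73313/EI
  UDL 40.4: wL⁴/(8EI) = 144233/EI
  δ_0 = 217546/EI
Flexibility coefficient — unit upward force at E: δ_{EE} = L³/(3EI) = 732.3/EI.
The prop prevents deflection at E: R_E = δ_0/δ_{EE} = 217546/732.3 = 297.1 kN.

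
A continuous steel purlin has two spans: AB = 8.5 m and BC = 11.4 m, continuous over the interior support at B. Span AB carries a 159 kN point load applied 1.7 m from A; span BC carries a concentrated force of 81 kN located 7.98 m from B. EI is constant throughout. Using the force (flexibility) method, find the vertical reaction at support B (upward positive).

Take M_B as the redundant. Released structure: two simple spans AB and BC with a hinge at B.
End slopes at the hinge B, treating each span as simply supported:
  span AB: point load 159 at a = 1.7: Pab(L + a)/(6LEI) = 367.6/EI
  span BC: point load 81 at a = 7.98: Pab(L + b)/(6LEI) = 479/EI
  relative rotation θ_0 = (367.6 + 479)/EI = 846.6/EI
A unit hogging moment at B produces rotation L₁/(3EI) + L₂/(3EI) = 6.633/EI.
Slope continuity at B: θ_0 = M_B·6.633/EI, so M_B = 846.6/6.633 = 127.6 kN·m (hogging).
Span AB, ΣM about A with M_B applied at B: R_B^{AB}·8.5 = 270.3 + 127.6, so R_B^{AB} = 46.81 kN and R_A = 159 − 46.81 = 112.2 kN.
Span BC, ΣM about C: R_B^{BC}·11.4 = 277 + 127.6, so R_B^{BC} = 35.5 kN and R_C = 81 − 35.5 = 45.5 kN.
R_B = 46.81 + 35.5 = 82.31 kN.

R_B = 82.31 kN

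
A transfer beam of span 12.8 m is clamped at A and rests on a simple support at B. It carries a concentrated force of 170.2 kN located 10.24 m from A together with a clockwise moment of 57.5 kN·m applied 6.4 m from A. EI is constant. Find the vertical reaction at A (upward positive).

Choose R_B as the redundant. The primary structure is the cantilever fixed at A.
Deflection at B on the released cantilever, summing each load's contribution:
  point load 170.2 at a = 10.24: Pa²(3L − a)/(6EI) = 83761/EI
  clockwise couple 57.5 at a = 6.4: M₀a(2L − a)/(2EI) = 3533/EI
  δ_0 = 87294/EI
Tip deflection under a unit load at B: L³/(3EI) = 699.1/EI.
Compatibility at B: δ_0 − R_B·δ_{BB} = 0, so R_B = 87294/699.1 = 124.9 kN.
Vertical equilibrium: R_A = ΣP − R_B = 170.2 − 124.9 = 45.33 kN.

R_A = 45.33 kN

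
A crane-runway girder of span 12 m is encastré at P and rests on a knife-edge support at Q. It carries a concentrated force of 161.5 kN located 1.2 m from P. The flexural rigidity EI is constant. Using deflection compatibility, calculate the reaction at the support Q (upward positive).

Remove the prop at Q; the released (primary) structure is a cantilever built in at P.
Downward deflection at the released point Q due to the loads:
  point load 161.5 at a = 1.2: Pa²(3L − a)/(6EI) = 1349/EI
Flexibility coefficient — unit upward force at Q: δ_{QQ} = L³/(3EI) = 576/EI.
Compatibility at Q: δ_0 − R_Q·δ_{QQ} = 0, so R_Q = 1349/576 = 2.342 kN.

R_Q = 2.342 kN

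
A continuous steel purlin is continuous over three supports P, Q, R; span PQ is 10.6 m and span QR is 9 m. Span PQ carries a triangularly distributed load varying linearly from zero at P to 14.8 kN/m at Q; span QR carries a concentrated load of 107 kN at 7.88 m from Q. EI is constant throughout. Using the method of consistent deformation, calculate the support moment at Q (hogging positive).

M_Q = 87.04 kN·m

Insert a hinge at Q; M_Q is the redundant, and each span becomes simply supported.
Discontinuity in slope at Q on the released structure — sum the simple-span end rotations:
  span PQ: triangular load, peak 14.8: w₀L³/(45EI) = 391.7/EI
  span QR: point load 107 at a = 7.88: Pab(L + b)/(6LEI) = 177/EI
  relative rotation θ_0 = (391.7 + 177)/EI = 568.7/EI
A unit hogging moment at Q produces rotation L₁/(3EI) + L₂/(3EI) = 6.533/EI.
Slope continuity at Q: θ_0 = M_Q·6.533/EI, so M_Q = 568.7/6.533 = 87.04 kN·m (hogging).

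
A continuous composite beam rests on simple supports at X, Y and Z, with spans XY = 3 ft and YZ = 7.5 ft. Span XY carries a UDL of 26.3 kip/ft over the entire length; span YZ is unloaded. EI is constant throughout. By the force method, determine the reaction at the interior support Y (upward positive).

R_Y = 43.4 kip

Take M_Y as the redundant. Released structure: two simple spans XY and YZ with a hinge at Y.
Rotations at Y on the released spans (each span's end-slope, ×1/EI):
  span XY: UDL 26.3: wL³/(24EI) = 29.59/EI
  relative rotation θ_0 = (29.59 + 0)/EI = 29.59/EI
A unit hogging moment at Y produces rotation L₁/(3EI) + L₂/(3EI) = 3.5/EI.
Slope continuity at Y: θ_0 = M_Y·3.5/EI, so M_Y = 29.59/3.5 = 8.454 kip·ft (hogging).
Span XY, ΣM about X with M_Y applied at Y: R_Y^{XY}·3 = 118.3 + 8.454, so R_Y^{XY} = 42.27 kip and R_X = 78.9 − 42.27 = 36.63 kip.
Span YZ, ΣM about Z: R_Y^{YZ}·7.5 = 0 + 8.454, so R_Y^{YZ} = 1.127 kip and R_Z = 0 − 1.127 = -1.127 kip.
R_Y = 42.27 + 1.127 = 43.4 kip.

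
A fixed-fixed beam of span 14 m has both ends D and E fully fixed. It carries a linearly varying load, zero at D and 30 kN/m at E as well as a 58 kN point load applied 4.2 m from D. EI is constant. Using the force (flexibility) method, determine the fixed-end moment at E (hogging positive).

M_E = 345.2 kN·m

Take the two fixed-end moments M_D, M_E as redundants; the released structure is the simple span DE.
On the primary (simply-supported) span, the end slopes from the loading are:
  at D: triangular load, peak 30: 7w₀L³/(360EI) = 1601/EI
  at E: triangular load, peak 30: w₀L³/(45EI) = 1829/EI
  at D: point load 58 at a = 4.2: Pab(L + b)/(6LEI) = 676.4/EI
  at E: point load 58 at a = 4.2: Pab(L + a)/(6LEI) = 517.2/EI
  θ_D0 = 2277/EI,  θ_E0 = 2347/EI
Flexibility coefficients: a unit moment at one end gives L/(3EI) there and L/(6EI) at the far end, so f₁₁ = f₂₂ = 4.667/EI and f₁₂ = f₂₁ = 2.333/EI.
Compatibility — zero rotation at each built-in end:
  4.667 M_D + 2.333 M_E = 2277
  2.333 M_D + 4.667 M_E = 2347
Solving the pair gives M_D = 315.4 kN·m and M_E = 345.2 kN·m (hogging).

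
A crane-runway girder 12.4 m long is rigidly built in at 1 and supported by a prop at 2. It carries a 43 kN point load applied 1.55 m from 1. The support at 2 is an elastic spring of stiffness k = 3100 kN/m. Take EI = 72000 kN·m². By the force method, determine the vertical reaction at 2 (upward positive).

Choose R_2 as the redundant. The primary structure is the cantilever fixed at 1.
Primary-structure tip deflection at 2 by superposition:
  point load 43 at a = 1.55: Pa²(3L − a)/(6EI) = 613.8/EI
Flexibility coefficient — unit upward force at 2: δ_{22} = L³/(3EI) = 635.5/EI.
With EI = 72000 kN·m²: δ_0 = 0.008525 m and δ_{22} = 0.008827 m/kN.
Compatibility — the spring shortens by R_2/k under the reaction it provides: δ_0 − R_2·δ_{22} = R_2/k. With 1/k = 0.000323 m/kN, R_2 = δ_0 / (δ_{22} + 1/k) = 0.008525 / (0.008827 + 0.000323) = 0.9318 kN.

R_2 = 0.9318 kN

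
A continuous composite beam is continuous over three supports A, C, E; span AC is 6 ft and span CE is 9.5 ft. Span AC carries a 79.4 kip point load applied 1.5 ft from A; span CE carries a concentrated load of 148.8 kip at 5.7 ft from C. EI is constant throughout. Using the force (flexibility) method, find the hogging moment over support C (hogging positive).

M_C = 167.2 kip·ft

Insert a hinge at C; M_C is the redundant, and each span becomes simply supported.
End slopes at the hinge C, treating each span as simply supported:
  span AC: point load 79.4 at a = 1.5: Pab(L + a)/(6LEI) = 111.7/EI
  span CE: point load 148.8 at a = 5.7: Pab(L + b)/(6LEI) = 752/EI
  relative rotation θ_0 = (111.7 + 752)/EI = 863.7/EI
A unit hogging moment at C produces rotation L₁/(3EI) + L₂/(3EI) = 5.167/EI.
Slope continuity at C: θ_0 = M_C·5.167/EI, so M_C = 863.7/5.167 = 167.2 kip·ft (hogging).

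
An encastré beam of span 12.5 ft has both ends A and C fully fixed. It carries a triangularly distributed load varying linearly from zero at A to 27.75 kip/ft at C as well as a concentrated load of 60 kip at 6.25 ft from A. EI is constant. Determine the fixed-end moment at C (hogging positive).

Release both end moments; the primary structure is a simply-supported span AC with redundants M_A and M_C.
On the primary (simply-supported) span, the end slopes from the loading are:
  at A: triangular load, peak 27.75: 7w₀L³/(360EI) = 1054/EI
  at C: triangular load, peak 27.75: w₀L³/(45EI) = 1204/EI
  at A: point load 60 at a = 6.25: Pab(L + b)/(6LEI) = 585.9/EI
  at C: point load 60 at a = 6.25: Pab(L + a)/(6LEI) = 585.9/EI
  θ_A0 = 1640/EI,  θ_C0 = 1790/EI
Flexibility coefficients: a unit moment at one end gives L/(3EI) there and L/(6EI) at the far end, so f₁₁ = f₂₂ = 4.167/EI and f₁₂ = f₂₁ = 2.083/EI.
Compatibility — zero rotation at each built-in end:
  4.167 M_A + 2.083 M_C = 1640
  2.083 M_A + 4.167 M_C = 1790
Solving the pair gives M_A = 238.3 kip·ft and M_C = 310.5 kip·ft (hogging).

M_C = 310.5 kip·ft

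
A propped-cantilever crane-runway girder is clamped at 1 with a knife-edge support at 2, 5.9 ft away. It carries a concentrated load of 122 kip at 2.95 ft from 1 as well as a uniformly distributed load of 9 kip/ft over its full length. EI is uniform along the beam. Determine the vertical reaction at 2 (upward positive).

R_2 = 58.04 kip

Remove the prop at 2; the released (primary) structure is a cantilever built in at 1.
Deflection at 2 on the released cantilever, summing each load's contribution:
  point load 122 at a = 2.95: Pa²(3L − a)/(6EI) = 2610/EI
  UDL 9: wL⁴/(8EI) = 1363/EI
  δ_0 = 3973/EI
Flexibility coefficient — unit upward force at 2: δ_{22} = L³/(3EI) = 68.46/EI.
The prop prevents deflection at 2: R_2 = δ_0/δ_{22} = 3973/68.46 = 58.04 kip.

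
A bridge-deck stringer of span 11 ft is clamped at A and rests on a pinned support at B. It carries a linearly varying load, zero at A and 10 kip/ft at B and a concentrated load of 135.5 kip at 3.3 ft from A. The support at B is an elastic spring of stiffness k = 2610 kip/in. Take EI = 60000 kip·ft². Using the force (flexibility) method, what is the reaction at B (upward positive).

Take the reaction at B as the redundant and release it; the primary structure is a cantilever fixed at A.
Primary-structure tip deflection at B by superposition:
  triangular load, peak 10 at the free end: 11w₀L⁴/(120EI) = 13421/EI
  point load 135.5 at a = 3.3: Pa²(3L − a)/(6EI) = 7304/EI
  δ_0 = 20725/EI
Flexibility coefficient — unit upward force at B: δ_{BB} = L³/(3EI) = 443.7/EI.
With EI = 60000 kip·ft²: δ_0 = 0.34542 ft and δ_{BB} = 0.007394 ft/kip.
Compatibility — the spring shortens by R_B/k under the reaction it provides: δ_0 − R_B·δ_{BB} = R_B/k. With 1/k = 1/(2610×12) ft/kip = 0.000032 ft/kip, R_B = δ_0 / (δ_{BB} + 1/k) = 0.34542 / (0.007394 + 0.000032) = 46.51 kip.

R_B = 46.51 kip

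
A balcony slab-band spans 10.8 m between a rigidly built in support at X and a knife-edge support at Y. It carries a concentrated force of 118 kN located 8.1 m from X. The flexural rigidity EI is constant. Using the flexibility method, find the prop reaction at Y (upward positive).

R_Y = 74.67 kN

Choose R_Y as the redundant. The primary structure is the cantilever fixed at X.
Primary-structure tip deflection at Y by superposition:
  point load 118 at a = 8.1: Pa²(3L − a)/(6EI) = 31355/EI
Tip deflection under a unit load at Y: L³/(3EI) = 419.9/EI.
Compatibility at Y: δ_0 − R_Y·δ_{YY} = 0, so R_Y = 31355/419.9 = 74.67 kN.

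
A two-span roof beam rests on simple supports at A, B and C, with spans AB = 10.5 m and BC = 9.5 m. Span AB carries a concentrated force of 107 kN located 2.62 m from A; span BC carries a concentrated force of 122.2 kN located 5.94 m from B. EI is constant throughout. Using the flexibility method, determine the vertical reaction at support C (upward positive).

R_C = 59.79 kN

Take M_B as the redundant. Released structure: two simple spans AB and BC with a hinge at B.
End slopes at the hinge B, treating each span as simply supported:
  span AB: point load 107 at a = 2.62: Pab(L + a)/(6LEI) = 460/EI
  span BC: point load 122.2 at a = 5.94: Pab(L + b)/(6LEI) = 592.1/EI
  relative rotation θ_0 = (460 + 592.1)/EI = 1052/EI
A unit hogging moment at B produces rotation L₁/(3EI) + L₂/(3EI) = 6.667/EI.
Slope continuity at B: θ_0 = M_B·6.667/EI, so M_B = 1052/6.667 = 157.8 kN·m (hogging).
Span BC, ΣM about C: R_B^{BC}·9.5 = 435 + 157.8, so R_B^{BC} = 62.41 kN and R_C = 122.2 − 62.41 = 59.79 kN.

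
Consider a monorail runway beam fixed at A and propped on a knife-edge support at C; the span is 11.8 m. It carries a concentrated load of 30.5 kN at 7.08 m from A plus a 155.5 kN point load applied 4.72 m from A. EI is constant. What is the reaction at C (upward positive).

Take the reaction at C as the redundant and release it; the primary structure is a cantilever fixed at A.
Downward deflection at the released point C due to the loads:
  point load 30.5 at a = 7.08: Pa²(3L − a)/(6EI) = 7216/EI
  point load 155.5 at a = 4.72: Pa²(3L − a)/(6EI) = 17714/EI
  δ_0 = 24930/EI
Tip deflection under a unit load at C: L³/(3EI) = 547.7/EI.
The prop prevents deflection at C: R_C = δ_0/δ_{CC} = 24930/547.7 = 45.52 kN.

R_C = 45.52 kN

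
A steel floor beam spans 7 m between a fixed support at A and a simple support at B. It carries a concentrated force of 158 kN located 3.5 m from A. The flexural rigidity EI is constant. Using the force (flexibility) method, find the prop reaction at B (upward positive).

R_B = 49.38 kN

Take the reaction at B as the redundant and release it; the primary structure is a cantilever fixed at A.
Deflection at B on the released cantilever, summing each load's contribution:
  point load 158 at a = 3.5: Pa²(3L − a)/(6EI) = 5645/EI
Tip deflection under a unit load at B: L³/(3EI) = 114.3/EI.
Compatibility at B: δ_0 − R_B·δ_{BB} = 0, so R_B = 5645/114.3 = 49.38 kN.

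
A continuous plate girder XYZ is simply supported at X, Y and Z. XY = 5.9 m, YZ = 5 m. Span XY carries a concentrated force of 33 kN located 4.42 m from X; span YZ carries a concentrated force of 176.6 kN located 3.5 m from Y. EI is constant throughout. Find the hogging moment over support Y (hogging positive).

M_Y = 72.61 kN·m

Release continuity at Y by inserting a hinge; the redundant is the internal moment M_Y. The primary structure is two simply-supported spans XY and YZ.
Discontinuity in slope at Y on the released structure — sum the simple-span end rotations:
  span XY: point load 33 at a = 4.42: Pab(L + a)/(6LEI) = 62.93/EI
  span YZ: point load 176.6 at a = 3.5: Pab(L + b)/(6LEI) = 200.9/EI
  relative rotation θ_0 = (62.93 + 200.9)/EI = 263.8/EI
A unit hogging moment at Y produces rotation L₁/(3EI) + L₂/(3EI) = 3.633/EI.
Slope continuity at Y: θ_0 = M_Y·3.633/EI, so M_Y = 263.8/3.633 = 72.61 kN·m (hogging).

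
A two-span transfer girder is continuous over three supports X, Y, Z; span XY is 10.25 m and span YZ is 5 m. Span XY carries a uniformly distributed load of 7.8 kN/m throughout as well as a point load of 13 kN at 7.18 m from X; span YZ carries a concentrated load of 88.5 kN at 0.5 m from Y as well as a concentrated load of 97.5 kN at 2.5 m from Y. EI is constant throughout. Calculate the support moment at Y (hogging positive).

Take M_Y as the redundant. Released structure: two simple spans XY and YZ with a hinge at Y.
Rotations at Y on the released spans (each span's end-slope, ×1/EI):
  span XY: UDL 7.8: wL³/(24EI) = 350/EI
  span XY: point load 13 at a = 7.18: Pab(L + a)/(6LEI) = 81.21/EI
  span YZ: point load 88.5 at a = 0.5: Pab(L + b)/(6LEI) = 63.06/EI
  span YZ: point load 97.5 at a = 2.5: Pab(L + b)/(6LEI) = 152.3/EI
  relative rotation θ_0 = (431.2 + 215.4)/EI = 646.6/EI
A unit hogging moment at Y produces rotation L₁/(3EI) + L₂/(3EI) = 5.083/EI.
Compatibility: M_Y·(L₁+L₂)/(3EI) = θ_0, giving M_Y = 127.2 kN·m (hogging).

M_Y = 127.2 kN·m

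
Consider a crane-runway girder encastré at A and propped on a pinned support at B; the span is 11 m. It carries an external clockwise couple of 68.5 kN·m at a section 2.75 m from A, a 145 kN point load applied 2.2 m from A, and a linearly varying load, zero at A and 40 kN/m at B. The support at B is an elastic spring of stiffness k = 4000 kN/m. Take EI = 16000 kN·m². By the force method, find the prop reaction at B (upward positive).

R_B = 132 kN

Choose R_B as the redundant. The primary structure is the cantilever fixed at A.
Free-end deflection of the primary structure under the applied loading (downward +):
  clockwise couple 68.5 at a = 2.75: M₀a(2L − a)/(2EI) = 1813/EI
  point load 145 at a = 2.2: Pa²(3L − a)/(6EI) = 3603/EI
  triangular load, peak 40 at the free end: 11w₀L⁴/(120EI) = 53684/EI
  δ_0 = 59099/EI
Flexibility coefficient — unit upward force at B: δ_{BB} = L³/(3EI) = 443.7/EI.
With EI = 16000 kN·m²: δ_0 = 3.6937 m and δ_{BB} = 0.027729 m/kN.
Compatibility — the spring shortens by R_B/k under the reaction it provides: δ_0 − R_B·δ_{BB} = R_B/k. With 1/k = 0.00025 m/kN, R_B = δ_0 / (δ_{BB} + 1/k) = 3.6937 / (0.027729 + 0.00025) = 132 kN.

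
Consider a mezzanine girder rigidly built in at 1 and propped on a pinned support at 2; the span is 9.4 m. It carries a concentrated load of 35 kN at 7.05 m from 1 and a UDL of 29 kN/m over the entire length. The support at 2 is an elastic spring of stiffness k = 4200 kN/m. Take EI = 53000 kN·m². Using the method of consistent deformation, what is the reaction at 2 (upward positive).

Remove the prop at 2; the released (primary) structure is a cantilever built in at 1.
Deflection at 2 on the released cantilever, summing each load's contribution:
  point load 35 at a = 7.05: Pa²(3L − a)/(6EI) = 6132/EI
  UDL 29: wL⁴/(8EI) = 28302/EI
  δ_0 = 34434/EI
Flexibility coefficient — unit upward force at 2: δ_{22} = L³/(3EI) = 276.9/EI.
With EI = 53000 kN·m²: δ_0 = 0.6497 m and δ_{22} = 0.005224 m/kN.
Compatibility — the spring shortens by R_2/k under the reaction it provides: δ_0 − R_2·δ_{22} = R_2/k. With 1/k = 0.000238 m/kN, R_2 = δ_0 / (δ_{22} + 1/k) = 0.6497 / (0.005224 + 0.000238) = 119 kN.

R_2 = 119 kN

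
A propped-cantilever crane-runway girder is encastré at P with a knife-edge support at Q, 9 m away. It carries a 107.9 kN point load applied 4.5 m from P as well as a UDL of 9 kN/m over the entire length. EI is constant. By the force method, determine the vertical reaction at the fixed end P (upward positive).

R_P = 124.8 kN

Choose R_Q as the redundant. The primary structure is the cantilever fixed at P.
Primary-structure tip deflection at Q by superposition:
  point load 107.9 at a = 4.5: Pa²(3L − a)/(6EI) = 8194/EI
  UDL 9: wL⁴/(8EI) = 7381/EI
  δ_0 = 15575/EI
Flexibility coefficient — unit upward force at Q: δ_{QQ} = L³/(3EI) = 243/EI.
Compatibility at Q: δ_0 − R_Q·δ_{QQ} = 0, so R_Q = 15575/243 = 64.09 kN.
Vertical equilibrium: R_P = ΣP − R_Q = 188.9 − 64.09 = 124.8 kN.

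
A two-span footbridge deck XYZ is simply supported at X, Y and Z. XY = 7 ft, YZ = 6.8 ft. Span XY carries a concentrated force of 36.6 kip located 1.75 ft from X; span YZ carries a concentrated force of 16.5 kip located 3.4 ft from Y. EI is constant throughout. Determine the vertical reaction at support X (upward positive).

R_X = 23.79 kip

Take M_Y as the redundant. Released structure: two simple spans XY and YZ with a hinge at Y.
Rotations at Y on the released spans (each span's end-slope, ×1/EI):
  span XY: point load 36.6 at a = 1.75: Pab(L + a)/(6LEI) = 70.05/EI
  span YZ: point load 16.5 at a = 3.4: Pab(L + b)/(6LEI) = 47.69/EI
  relative rotation θ_0 = (70.05 + 47.69)/EI = 117.7/EI
A unit hogging moment at Y produces rotation L₁/(3EI) + L₂/(3EI) = 4.6/EI.
Slope continuity at Y: θ_0 = M_Y·4.6/EI, so M_Y = 117.7/4.6 = 25.6 kip·ft (hogging).
Span XY, ΣM about X with M_Y applied at Y: R_Y^{XY}·7 = 64.05 + 25.6, so R_Y^{XY} = 12.81 kip and R_X = 36.6 − 12.81 = 23.79 kip.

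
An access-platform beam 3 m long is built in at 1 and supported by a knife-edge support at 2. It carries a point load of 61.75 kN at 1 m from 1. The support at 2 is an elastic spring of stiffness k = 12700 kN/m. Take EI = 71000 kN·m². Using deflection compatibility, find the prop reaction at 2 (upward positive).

R_2 = 5.643 kN

Release the roller at 2. Primary structure: cantilever fixed at 1.
Downward deflection at the released point 2 due to the loads:
  point load 61.75 at a = 1: Pa²(3L − a)/(6EI) = 82.33/EI
Flexibility coefficient — unit upward force at 2: δ_{22} = L³/(3EI) = 9/EI.
With EI = 71000 kN·m²: δ_0 = 0.00116 m and δ_{22} = 0.000127 m/kN.
Compatibility — the spring shortens by R_2/k under the reaction it provides: δ_0 − R_2·δ_{22} = R_2/k. With 1/k = 0.000079 m/kN, R_2 = δ_0 / (δ_{22} + 1/k) = 0.00116 / (0.000127 + 0.000079) = 5.643 kN.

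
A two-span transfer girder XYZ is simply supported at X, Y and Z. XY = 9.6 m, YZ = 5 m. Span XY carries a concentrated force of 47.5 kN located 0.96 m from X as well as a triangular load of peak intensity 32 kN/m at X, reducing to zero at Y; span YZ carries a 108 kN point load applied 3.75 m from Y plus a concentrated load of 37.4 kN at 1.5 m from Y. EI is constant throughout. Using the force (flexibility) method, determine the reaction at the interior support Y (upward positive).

R_Y = 158.1 kN

Release continuity at Y by inserting a hinge; the redundant is the internal moment M_Y. The primary structure is two simply-supported spans XY and YZ.
End slopes at the hinge Y, treating each span as simply supported:
  span XY: point load 47.5 at a = 0.96: Pab(L + a)/(6LEI) = 72.23/EI
  span XY: triangular load, peak 32: 7w₀L³/(360EI) = 550.5/EI
  span YZ: point load 108 at a = 3.75: Pab(L + b)/(6LEI) = 105.5/EI
  span YZ: point load 37.4 at a = 1.5: Pab(L + b)/(6LEI) = 55.63/EI
  relative rotation θ_0 = (622.7 + 161.1)/EI = 783.8/EI
A unit hogging moment at Y produces rotation L₁/(3EI) + L₂/(3EI) = 4.867/EI.
Slope continuity at Y: θ_0 = M_Y·4.867/EI, so M_Y = 783.8/4.867 = 161.1 kN·m (hogging).
Span XY, ΣM about X with M_Y applied at Y: R_Y^{XY}·9.6 = 537.1 + 161.1, so R_Y^{XY} = 72.73 kN and R_X = 201.1 − 72.73 = 128.4 kN.
Span YZ, ΣM about Z: R_Y^{YZ}·5 = 265.9 + 161.1, so R_Y^{YZ} = 85.39 kN and R_Z = 145.4 − 85.39 = 60.01 kN.
R_Y = 72.73 + 85.39 = 158.1 kN.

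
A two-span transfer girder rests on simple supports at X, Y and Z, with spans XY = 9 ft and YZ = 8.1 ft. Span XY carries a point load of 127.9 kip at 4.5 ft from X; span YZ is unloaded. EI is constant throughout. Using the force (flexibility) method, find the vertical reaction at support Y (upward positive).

R_Y = 90.6 kip

Release continuity at Y by inserting a hinge; the redundant is the internal moment M_Y. The primary structure is two simply-supported spans XY and YZ.
Discontinuity in slope at Y on the released structure — sum the simple-span end rotations:
  span XY: point load 127.9 at a = 4.5: Pab(L + a)/(6LEI) = 647.5/EI
  relative rotation θ_0 = (647.5 + 0)/EI = 647.5/EI
A unit hogging moment at Y produces rotation L₁/(3EI) + L₂/(3EI) = 5.7/EI.
Compatibility: M_Y·(L₁+L₂)/(3EI) = θ_0, giving M_Y = 113.6 kip·ft (hogging).
Span XY, ΣM about X with M_Y applied at Y: R_Y^{XY}·9 = 575.5 + 113.6, so R_Y^{XY} = 76.57 kip and R_X = 127.9 − 76.57 = 51.33 kip.
Span YZ, ΣM about Z: R_Y^{YZ}·8.1 = 0 + 113.6, so R_Y^{YZ} = 14.02 kip and R_Z = 0 − 14.02 = -14.02 kip.
R_Y = 76.57 + 14.02 = 90.6 kip.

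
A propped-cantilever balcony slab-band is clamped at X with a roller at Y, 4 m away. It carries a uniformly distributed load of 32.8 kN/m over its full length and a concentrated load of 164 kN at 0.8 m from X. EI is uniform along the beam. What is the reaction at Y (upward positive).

R_Y = 58.38 kN

Take the reaction at Y as the redundant and release it; the primary structure is a cantilever fixed at X.
Free-end deflection of the primary structure under the applied loading (downward +):
  UDL 32.8: wL⁴/(8EI) = 1050/EI
  point load 164 at a = 0.8: Pa²(3L − a)/(6EI) = 195.9/EI
  δ_0 = 1246/EI
Flexibility coefficient — unit upward force at Y: δ_{YY} = L³/(3EI) = 21.33/EI.
Compatibility at Y: δ_0 − R_Y·δ_{YY} = 0, so R_Y = 1246/21.33 = 58.38 kN.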